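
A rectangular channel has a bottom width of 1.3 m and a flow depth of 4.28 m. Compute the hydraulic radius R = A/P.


For a rectangular section:
Flow area A = b * y = 1.3 * 4.28 = 5.56 m^2.
Wetted perimeter P = b + 2y = 1.3 + 2*4.28 = 9.86 m.
Hydraulic radius R = A/P = 5.56 / 9.86 = 0.5643 m.

0.5643


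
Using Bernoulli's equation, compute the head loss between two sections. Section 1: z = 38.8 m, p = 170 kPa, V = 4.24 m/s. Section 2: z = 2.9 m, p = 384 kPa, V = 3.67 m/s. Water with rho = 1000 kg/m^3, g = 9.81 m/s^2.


Total head at each section: H = z + p/(rho*g) + V^2/(2g).
H1 = 38.8 + 170*1000/(1000*9.81) + 4.24^2/(2*9.81)
   = 38.8 + 17.329 + 0.9163
   = 57.046 m.
H2 = 2.9 + 384*1000/(1000*9.81) + 3.67^2/(2*9.81)
   = 2.9 + 39.144 + 0.6865
   = 42.73 m.
h_L = H1 - H2 = 57.046 - 42.73 = 14.315 m.

14.315


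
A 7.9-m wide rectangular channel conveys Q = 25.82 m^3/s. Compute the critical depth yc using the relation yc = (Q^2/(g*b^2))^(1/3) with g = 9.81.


Using yc = (Q^2 / (g * b^2))^(1/3):
Q^2 = 25.82^2 = 666.67.
g * b^2 = 9.81 * 7.9^2 = 9.81 * 62.41 = 612.24.
Q^2 / (g*b^2) = 666.67 / 612.24 = 1.0889.
yc = 1.0889^(1/3) = 1.0288 m.

1.0288


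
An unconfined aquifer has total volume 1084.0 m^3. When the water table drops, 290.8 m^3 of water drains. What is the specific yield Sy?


Specific yield Sy = Volume drained / Total volume.
Sy = 290.8 / 1084.0
   = 0.2683.

0.2683


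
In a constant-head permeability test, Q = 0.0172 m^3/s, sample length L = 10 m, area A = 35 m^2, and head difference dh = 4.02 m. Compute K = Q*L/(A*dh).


From K = Q*L / (A*dh):
Numerator: Q*L = 0.0172 * 10 = 0.172.
Denominator: A*dh = 35 * 4.02 = 140.7.
K = 0.172 / 140.7 = 0.001222 m/s.

0.001222


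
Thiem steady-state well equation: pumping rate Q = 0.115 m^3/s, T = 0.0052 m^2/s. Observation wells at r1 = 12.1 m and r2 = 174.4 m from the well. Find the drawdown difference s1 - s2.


Thiem equation: s1 - s2 = Q/(2*pi*T) * ln(r2/r1).
ln(r2/r1) = ln(174.4/12.1) = 2.6681.
Q/(2*pi*T) = 0.115 / (2*pi*0.0052) = 0.115 / 0.0327 = 3.5198.
s1 - s2 = 3.5198 * 2.6681 = 9.3913 m.

9.3913


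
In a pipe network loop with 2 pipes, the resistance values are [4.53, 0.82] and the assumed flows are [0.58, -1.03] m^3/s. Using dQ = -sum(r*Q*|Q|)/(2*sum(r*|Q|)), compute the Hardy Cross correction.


Numerator terms (r*Q*|Q|): 4.53*0.58*|0.58| = 1.5239; 0.82*-1.03*|-1.03| = -0.8699.
Sum of numerator = 0.654.
Denominator terms (r*|Q|): 4.53*|0.58| = 2.6274; 0.82*|-1.03| = 0.8446.
2 * sum of denominator = 2 * 3.472 = 6.944.
dQ = -0.654 / 6.944 = -0.0942 m^3/s.

-0.0942


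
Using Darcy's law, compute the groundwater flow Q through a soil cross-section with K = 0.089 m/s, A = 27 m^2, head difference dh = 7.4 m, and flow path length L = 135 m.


Darcy's law: Q = K * A * i, where i = dh/L.
Hydraulic gradient i = 7.4 / 135 = 0.054815.
Q = 0.089 * 27 * 0.054815
  = 0.1317 m^3/s.

0.1317


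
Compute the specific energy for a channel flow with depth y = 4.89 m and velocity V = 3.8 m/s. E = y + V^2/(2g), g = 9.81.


Specific energy E = y + V^2/(2g).
Velocity head = V^2/(2g) = 3.8^2 / (2*9.81) = 14.44 / 19.62 = 0.736 m.
E = 4.89 + 0.736 = 5.626 m.

5.626


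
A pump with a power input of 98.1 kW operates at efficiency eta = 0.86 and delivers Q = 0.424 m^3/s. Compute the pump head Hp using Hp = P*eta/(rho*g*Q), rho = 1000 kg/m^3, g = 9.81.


Pump head formula: Hp = P * eta / (rho * g * Q).
Numerator: P * eta = 98.1 * 1000 * 0.86 = 84366.0 W.
Denominator: rho * g * Q = 1000 * 9.81 * 0.424 = 4159.44.
Hp = 84366.0 / 4159.44 = 20.28 m.

20.28


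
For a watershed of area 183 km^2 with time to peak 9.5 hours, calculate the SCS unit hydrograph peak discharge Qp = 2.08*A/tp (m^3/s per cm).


SCS formula: Qp = 2.08 * A / tp.
Qp = 2.08 * 183 / 9.5
   = 380.64 / 9.5
   = 40.07 m^3/s per cm.

40.07


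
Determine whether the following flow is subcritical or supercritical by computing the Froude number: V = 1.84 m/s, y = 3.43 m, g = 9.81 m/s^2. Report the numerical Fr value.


The Froude number is defined as Fr = V / sqrt(g*y).
g*y = 9.81 * 3.43 = 33.6483.
sqrt(g*y) = sqrt(33.6483) = 5.8007.
Fr = 1.84 / 5.8007 = 0.3172.
Since Fr < 1, the flow is subcritical.

0.3172


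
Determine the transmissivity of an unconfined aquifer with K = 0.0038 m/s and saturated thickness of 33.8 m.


Transmissivity is defined as T = K * h.
T = 0.0038 * 33.8
  = 0.1284 m^2/s.

0.1284


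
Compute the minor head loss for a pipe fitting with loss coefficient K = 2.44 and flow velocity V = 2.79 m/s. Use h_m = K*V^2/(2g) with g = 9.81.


Minor loss formula: h_m = K * V^2/(2g).
V^2 = 2.79^2 = 7.7841.
V^2/(2g) = 7.7841 / 19.62 = 0.3967 m.
h_m = 2.44 * 0.3967 = 0.9681 m.

0.9681


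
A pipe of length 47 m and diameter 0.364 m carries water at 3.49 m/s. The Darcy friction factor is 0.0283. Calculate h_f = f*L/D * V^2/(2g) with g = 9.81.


Darcy-Weisbach equation: h_f = f * (L/D) * V^2/(2g).
f * L/D = 0.0283 * 47/0.364 = 3.6541.
V^2/(2g) = 3.49^2 / (2*9.81) = 12.1801 / 19.62 = 0.6208 m.
h_f = 3.6541 * 0.6208 = 2.268 m.

2.268


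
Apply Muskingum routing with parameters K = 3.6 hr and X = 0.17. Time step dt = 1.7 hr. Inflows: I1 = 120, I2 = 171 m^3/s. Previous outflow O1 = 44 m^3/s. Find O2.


Muskingum coefficients:
denom = 2*K*(1-X) + dt = 2*3.6*(1-0.17) + 1.7 = 7.676.
C0 = (dt - 2*K*X)/denom = (1.7 - 2*3.6*0.17)/7.676 = 0.062.
C1 = (dt + 2*K*X)/denom = (1.7 + 2*3.6*0.17)/7.676 = 0.3809.
C2 = (2*K*(1-X) - dt)/denom = 0.5571.
O2 = C0*I2 + C1*I1 + C2*O1
   = 0.062*171 + 0.3809*120 + 0.5571*44
   = 80.83 m^3/s.

80.83


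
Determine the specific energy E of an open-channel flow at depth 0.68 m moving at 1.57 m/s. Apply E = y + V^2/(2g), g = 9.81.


Specific energy E = y + V^2/(2g).
Velocity head = V^2/(2g) = 1.57^2 / (2*9.81) = 2.4649 / 19.62 = 0.1256 m.
E = 0.68 + 0.1256 = 0.8056 m.

0.8056


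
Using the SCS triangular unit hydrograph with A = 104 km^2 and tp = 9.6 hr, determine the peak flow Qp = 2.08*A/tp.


SCS formula: Qp = 2.08 * A / tp.
Qp = 2.08 * 104 / 9.6
   = 216.32 / 9.6
   = 22.53 m^3/s per cm.

22.53


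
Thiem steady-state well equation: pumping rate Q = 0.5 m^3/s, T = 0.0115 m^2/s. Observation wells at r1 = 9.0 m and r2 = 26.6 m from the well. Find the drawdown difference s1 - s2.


Thiem equation: s1 - s2 = Q/(2*pi*T) * ln(r2/r1).
ln(r2/r1) = ln(26.6/9.0) = 1.0837.
Q/(2*pi*T) = 0.5 / (2*pi*0.0115) = 0.5 / 0.0723 = 6.9198.
s1 - s2 = 6.9198 * 1.0837 = 7.4989 m.

7.4989


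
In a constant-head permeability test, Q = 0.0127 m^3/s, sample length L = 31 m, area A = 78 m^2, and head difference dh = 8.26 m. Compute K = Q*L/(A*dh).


From K = Q*L / (A*dh):
Numerator: Q*L = 0.0127 * 31 = 0.3937.
Denominator: A*dh = 78 * 8.26 = 644.28.
K = 0.3937 / 644.28 = 0.000611 m/s.

0.000611


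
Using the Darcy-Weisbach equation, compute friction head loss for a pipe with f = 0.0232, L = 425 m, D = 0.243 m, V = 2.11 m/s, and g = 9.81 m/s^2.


Darcy-Weisbach equation: h_f = f * (L/D) * V^2/(2g).
f * L/D = 0.0232 * 425/0.243 = 40.5761.
V^2/(2g) = 2.11^2 / (2*9.81) = 4.4521 / 19.62 = 0.2269 m.
h_f = 40.5761 * 0.2269 = 9.207 m.

9.207


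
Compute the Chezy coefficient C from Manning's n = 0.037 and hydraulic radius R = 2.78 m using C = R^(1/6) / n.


The Chezy coefficient relates to Manning's n through C = R^(1/6) / n.
R^(1/6) = 2.78^(1/6) = 1.185789.
C = 1.185789 / 0.037 = 32.05 m^(1/2)/s.

32.05


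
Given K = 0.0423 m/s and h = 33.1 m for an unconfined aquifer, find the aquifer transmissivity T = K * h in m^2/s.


Transmissivity is defined as T = K * h.
T = 0.0423 * 33.1
  = 1.4001 m^2/s.

1.4001


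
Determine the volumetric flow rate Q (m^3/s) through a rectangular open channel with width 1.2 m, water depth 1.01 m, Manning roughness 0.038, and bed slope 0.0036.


For a rectangular channel, the cross-sectional area A = b * y = 1.2 * 1.01 = 1.21 m^2.
The wetted perimeter P = b + 2y = 1.2 + 2*1.01 = 3.22 m.
Hydraulic radius R = A/P = 1.21/3.22 = 0.3764 m.
Velocity V = (1/n)*R^(2/3)*S^(1/2) = (1/0.038)*0.3764^(2/3)*0.0036^(1/2) = 0.8231 m/s.
Discharge Q = A * V = 1.21 * 0.8231 = 0.998 m^3/s.

0.998


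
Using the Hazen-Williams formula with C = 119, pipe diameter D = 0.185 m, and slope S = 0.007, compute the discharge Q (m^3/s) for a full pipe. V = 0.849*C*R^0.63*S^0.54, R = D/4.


For a full circular pipe, R = D/4 = 0.185/4 = 0.0462 m.
V = 0.849 * 119 * 0.0462^0.63 * 0.007^0.54
  = 0.849 * 119 * 0.144218 * 0.068605
  = 0.9996 m/s.
Pipe area A = pi*D^2/4 = pi*0.185^2/4 = 0.0269 m^2.
Q = A * V = 0.0269 * 0.9996 = 0.0269 m^3/s.

0.0269


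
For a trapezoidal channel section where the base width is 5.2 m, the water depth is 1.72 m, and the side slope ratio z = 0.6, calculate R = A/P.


For a trapezoidal section with side slope z:
A = (b + z*y)*y = (5.2 + 0.6*1.72)*1.72 = 10.719 m^2.
P = b + 2*y*sqrt(1 + z^2) = 5.2 + 2*1.72*sqrt(1 + 0.6^2) = 9.212 m.
R = A/P = 10.719 / 9.212 = 1.1636 m.

1.1636


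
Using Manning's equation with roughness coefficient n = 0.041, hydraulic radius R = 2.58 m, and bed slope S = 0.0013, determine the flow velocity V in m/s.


Manning's equation gives V = (1/n) * R^(2/3) * S^(1/2).
First, compute R^(2/3) = 2.58^(2/3) = 1.8811.
Next, S^(1/2) = 0.0013^(1/2) = 0.036056.
Then 1/n = 1/0.041 = 24.39.
V = 24.39 * 1.8811 * 0.036056 = 1.6542 m/s.

1.6542


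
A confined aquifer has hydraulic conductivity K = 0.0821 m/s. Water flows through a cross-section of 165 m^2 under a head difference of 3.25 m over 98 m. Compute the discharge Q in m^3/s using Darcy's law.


Darcy's law: Q = K * A * i, where i = dh/L.
Hydraulic gradient i = 3.25 / 98 = 0.033163.
Q = 0.0821 * 165 * 0.033163
  = 0.4492 m^3/s.

0.4492


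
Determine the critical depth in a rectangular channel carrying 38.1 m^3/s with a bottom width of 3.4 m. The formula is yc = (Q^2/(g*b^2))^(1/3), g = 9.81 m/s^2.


Using yc = (Q^2 / (g * b^2))^(1/3):
Q^2 = 38.1^2 = 1451.61.
g * b^2 = 9.81 * 3.4^2 = 9.81 * 11.56 = 113.4.
Q^2 / (g*b^2) = 1451.61 / 113.4 = 12.8008.
yc = 12.8008^(1/3) = 2.3392 m.

2.3392


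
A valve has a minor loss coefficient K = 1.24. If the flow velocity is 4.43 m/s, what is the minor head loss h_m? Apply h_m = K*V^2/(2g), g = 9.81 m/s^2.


Minor loss formula: h_m = K * V^2/(2g).
V^2 = 4.43^2 = 19.6249.
V^2/(2g) = 19.6249 / 19.62 = 1.0002 m.
h_m = 1.24 * 1.0002 = 1.2403 m.

1.2403


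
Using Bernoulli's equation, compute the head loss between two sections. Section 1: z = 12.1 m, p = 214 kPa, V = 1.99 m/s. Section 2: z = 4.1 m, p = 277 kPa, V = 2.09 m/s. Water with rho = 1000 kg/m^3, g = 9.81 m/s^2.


Total head at each section: H = z + p/(rho*g) + V^2/(2g).
H1 = 12.1 + 214*1000/(1000*9.81) + 1.99^2/(2*9.81)
   = 12.1 + 21.814 + 0.2018
   = 34.116 m.
H2 = 4.1 + 277*1000/(1000*9.81) + 2.09^2/(2*9.81)
   = 4.1 + 28.236 + 0.2226
   = 32.559 m.
h_L = H1 - H2 = 34.116 - 32.559 = 1.557 m.

1.557


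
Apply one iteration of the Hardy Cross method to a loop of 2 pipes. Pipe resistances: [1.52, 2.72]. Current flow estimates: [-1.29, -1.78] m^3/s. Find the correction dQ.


Numerator terms (r*Q*|Q|): 1.52*-1.29*|-1.29| = -2.5294; 2.72*-1.78*|-1.78| = -8.618.
Sum of numerator = -11.1475.
Denominator terms (r*|Q|): 1.52*|-1.29| = 1.9608; 2.72*|-1.78| = 4.8416.
2 * sum of denominator = 2 * 6.8024 = 13.6048.
dQ = --11.1475 / 13.6048 = 0.8194 m^3/s.

0.8194


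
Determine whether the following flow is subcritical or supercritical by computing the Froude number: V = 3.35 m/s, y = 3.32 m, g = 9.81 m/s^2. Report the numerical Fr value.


The Froude number is defined as Fr = V / sqrt(g*y).
g*y = 9.81 * 3.32 = 32.5692.
sqrt(g*y) = sqrt(32.5692) = 5.7069.
Fr = 3.35 / 5.7069 = 0.587.
Since Fr < 1, the flow is subcritical.

0.587


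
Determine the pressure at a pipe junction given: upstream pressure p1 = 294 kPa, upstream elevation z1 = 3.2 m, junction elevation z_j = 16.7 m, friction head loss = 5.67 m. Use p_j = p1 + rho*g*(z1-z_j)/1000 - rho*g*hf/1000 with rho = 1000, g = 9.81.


Junction pressure: p_j = p1 + rho*g*(z1 - z_j)/1000 - rho*g*hf/1000.
Elevation term = 1000*9.81*(3.2 - 16.7)/1000 = -132.435 kPa.
Friction term = 1000*9.81*5.67/1000 = 55.623 kPa.
p_j = 294 + -132.435 - 55.623 = 105.94 kPa.

105.94


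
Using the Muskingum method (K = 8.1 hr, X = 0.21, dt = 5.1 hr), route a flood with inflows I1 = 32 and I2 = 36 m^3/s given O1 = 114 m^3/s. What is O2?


Muskingum coefficients:
denom = 2*K*(1-X) + dt = 2*8.1*(1-0.21) + 5.1 = 17.898.
C0 = (dt - 2*K*X)/denom = (5.1 - 2*8.1*0.21)/17.898 = 0.0949.
C1 = (dt + 2*K*X)/denom = (5.1 + 2*8.1*0.21)/17.898 = 0.475.
C2 = (2*K*(1-X) - dt)/denom = 0.4301.
O2 = C0*I2 + C1*I1 + C2*O1
   = 0.0949*36 + 0.475*32 + 0.4301*114
   = 67.65 m^3/s.

67.65


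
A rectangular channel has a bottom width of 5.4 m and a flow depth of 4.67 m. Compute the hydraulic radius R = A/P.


For a rectangular section:
Flow area A = b * y = 5.4 * 4.67 = 25.22 m^2.
Wetted perimeter P = b + 2y = 5.4 + 2*4.67 = 14.74 m.
Hydraulic radius R = A/P = 25.22 / 14.74 = 1.7109 m.

1.7109


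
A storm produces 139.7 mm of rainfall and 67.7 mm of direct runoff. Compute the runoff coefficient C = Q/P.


The runoff coefficient C = runoff depth / rainfall depth.
C = 67.7 / 139.7
  = 0.4846.

0.4846


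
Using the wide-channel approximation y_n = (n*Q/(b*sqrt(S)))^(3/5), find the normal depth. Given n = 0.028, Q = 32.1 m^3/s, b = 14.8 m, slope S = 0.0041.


We use the wide-channel approximation y_n = (n*Q/(b*sqrt(S)))^(3/5).
sqrt(S) = sqrt(0.0041) = 0.064031.
Numerator: n*Q = 0.028 * 32.1 = 0.8988.
Denominator: b*sqrt(S) = 14.8 * 0.064031 = 0.947659.
arg = 0.9484.
y_n = 0.9484^(3/5) = 0.9687 m.

0.9687


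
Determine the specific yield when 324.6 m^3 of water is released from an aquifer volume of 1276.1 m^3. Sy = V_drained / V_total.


Specific yield Sy = Volume drained / Total volume.
Sy = 324.6 / 1276.1
   = 0.2544.

0.2544


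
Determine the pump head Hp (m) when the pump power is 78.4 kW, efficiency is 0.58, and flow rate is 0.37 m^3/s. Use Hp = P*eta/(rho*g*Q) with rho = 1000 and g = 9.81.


Pump head formula: Hp = P * eta / (rho * g * Q).
Numerator: P * eta = 78.4 * 1000 * 0.58 = 45472.0 W.
Denominator: rho * g * Q = 1000 * 9.81 * 0.37 = 3629.7.
Hp = 45472.0 / 3629.7 = 12.53 m.

12.53


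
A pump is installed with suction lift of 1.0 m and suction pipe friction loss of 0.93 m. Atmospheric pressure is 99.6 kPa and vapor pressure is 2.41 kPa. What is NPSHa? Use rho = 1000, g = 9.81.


NPSHa = p_atm/(rho*g) - z_s - hf_s - p_vap/(rho*g).
p_atm/(rho*g) = 99.6*1000 / (1000*9.81) = 10.153 m.
p_vap/(rho*g) = 2.41*1000 / (1000*9.81) = 0.246 m.
NPSHa = 10.153 - 1.0 - 0.93 - 0.246
      = 7.98 m.

7.98


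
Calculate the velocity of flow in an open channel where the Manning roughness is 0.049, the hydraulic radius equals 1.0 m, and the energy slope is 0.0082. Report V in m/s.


Manning's equation gives V = (1/n) * R^(2/3) * S^(1/2).
First, compute R^(2/3) = 1.0^(2/3) = 1.0.
Next, S^(1/2) = 0.0082^(1/2) = 0.090554.
Then 1/n = 1/0.049 = 20.41.
V = 20.41 * 1.0 * 0.090554 = 1.848 m/s.

1.848


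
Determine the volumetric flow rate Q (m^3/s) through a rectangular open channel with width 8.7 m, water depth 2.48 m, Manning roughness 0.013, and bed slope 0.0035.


For a rectangular channel, the cross-sectional area A = b * y = 8.7 * 2.48 = 21.58 m^2.
The wetted perimeter P = b + 2y = 8.7 + 2*2.48 = 13.66 m.
Hydraulic radius R = A/P = 21.58/13.66 = 1.5795 m.
Velocity V = (1/n)*R^(2/3)*S^(1/2) = (1/0.013)*1.5795^(2/3)*0.0035^(1/2) = 6.1722 m/s.
Discharge Q = A * V = 21.58 * 6.1722 = 133.171 m^3/s.

133.171


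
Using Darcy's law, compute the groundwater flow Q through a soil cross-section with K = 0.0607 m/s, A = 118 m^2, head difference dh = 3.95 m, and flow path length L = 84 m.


Darcy's law: Q = K * A * i, where i = dh/L.
Hydraulic gradient i = 3.95 / 84 = 0.047024.
Q = 0.0607 * 118 * 0.047024
  = 0.3368 m^3/s.

0.3368


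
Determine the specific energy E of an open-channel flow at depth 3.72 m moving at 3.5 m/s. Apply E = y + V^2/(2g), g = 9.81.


Specific energy E = y + V^2/(2g).
Velocity head = V^2/(2g) = 3.5^2 / (2*9.81) = 12.25 / 19.62 = 0.6244 m.
E = 3.72 + 0.6244 = 4.3444 m.

4.3444


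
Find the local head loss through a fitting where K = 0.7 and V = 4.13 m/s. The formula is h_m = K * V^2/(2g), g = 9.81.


Minor loss formula: h_m = K * V^2/(2g).
V^2 = 4.13^2 = 17.0569.
V^2/(2g) = 17.0569 / 19.62 = 0.8694 m.
h_m = 0.7 * 0.8694 = 0.6086 m.

0.6086


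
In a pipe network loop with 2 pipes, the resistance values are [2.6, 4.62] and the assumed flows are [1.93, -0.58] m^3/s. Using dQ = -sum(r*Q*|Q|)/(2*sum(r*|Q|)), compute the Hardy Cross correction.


Numerator terms (r*Q*|Q|): 2.6*1.93*|1.93| = 9.6847; 4.62*-0.58*|-0.58| = -1.5542.
Sum of numerator = 8.1306.
Denominator terms (r*|Q|): 2.6*|1.93| = 5.018; 4.62*|-0.58| = 2.6796.
2 * sum of denominator = 2 * 7.6976 = 15.3952.
dQ = -8.1306 / 15.3952 = -0.5281 m^3/s.

-0.5281


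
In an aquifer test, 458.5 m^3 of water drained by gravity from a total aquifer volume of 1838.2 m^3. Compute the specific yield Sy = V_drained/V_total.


Specific yield Sy = Volume drained / Total volume.
Sy = 458.5 / 1838.2
   = 0.2494.

0.2494


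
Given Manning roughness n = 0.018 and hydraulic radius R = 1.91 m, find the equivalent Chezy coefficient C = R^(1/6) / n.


The Chezy coefficient relates to Manning's n through C = R^(1/6) / n.
R^(1/6) = 1.91^(1/6) = 1.113881.
C = 1.113881 / 0.018 = 61.88 m^(1/2)/s.

61.88


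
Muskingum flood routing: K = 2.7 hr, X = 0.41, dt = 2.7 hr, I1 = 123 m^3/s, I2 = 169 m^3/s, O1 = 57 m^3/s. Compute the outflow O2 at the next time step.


Muskingum coefficients:
denom = 2*K*(1-X) + dt = 2*2.7*(1-0.41) + 2.7 = 5.886.
C0 = (dt - 2*K*X)/denom = (2.7 - 2*2.7*0.41)/5.886 = 0.0826.
C1 = (dt + 2*K*X)/denom = (2.7 + 2*2.7*0.41)/5.886 = 0.8349.
C2 = (2*K*(1-X) - dt)/denom = 0.0826.
O2 = C0*I2 + C1*I1 + C2*O1
   = 0.0826*169 + 0.8349*123 + 0.0826*57
   = 121.35 m^3/s.

121.35


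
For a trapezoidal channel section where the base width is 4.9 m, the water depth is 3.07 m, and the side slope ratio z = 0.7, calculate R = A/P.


For a trapezoidal section with side slope z:
A = (b + z*y)*y = (4.9 + 0.7*3.07)*3.07 = 21.64 m^2.
P = b + 2*y*sqrt(1 + z^2) = 4.9 + 2*3.07*sqrt(1 + 0.7^2) = 12.395 m.
R = A/P = 21.64 / 12.395 = 1.7459 m.

1.7459


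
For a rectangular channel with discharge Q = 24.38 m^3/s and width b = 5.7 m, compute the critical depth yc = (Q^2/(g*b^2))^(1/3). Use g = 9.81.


Using yc = (Q^2 / (g * b^2))^(1/3):
Q^2 = 24.38^2 = 594.38.
g * b^2 = 9.81 * 5.7^2 = 9.81 * 32.49 = 318.73.
Q^2 / (g*b^2) = 594.38 / 318.73 = 1.8648.
yc = 1.8648^(1/3) = 1.2309 m.

1.2309


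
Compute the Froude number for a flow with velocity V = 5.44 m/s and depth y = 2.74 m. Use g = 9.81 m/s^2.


The Froude number is defined as Fr = V / sqrt(g*y).
g*y = 9.81 * 2.74 = 26.8794.
sqrt(g*y) = sqrt(26.8794) = 5.1845.
Fr = 5.44 / 5.1845 = 1.0493.

1.0493


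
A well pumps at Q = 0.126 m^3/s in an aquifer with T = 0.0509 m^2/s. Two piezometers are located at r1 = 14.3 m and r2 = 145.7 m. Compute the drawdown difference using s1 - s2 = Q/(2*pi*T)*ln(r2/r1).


Thiem equation: s1 - s2 = Q/(2*pi*T) * ln(r2/r1).
ln(r2/r1) = ln(145.7/14.3) = 2.3213.
Q/(2*pi*T) = 0.126 / (2*pi*0.0509) = 0.126 / 0.3198 = 0.394.
s1 - s2 = 0.394 * 2.3213 = 0.9145 m.

0.9145


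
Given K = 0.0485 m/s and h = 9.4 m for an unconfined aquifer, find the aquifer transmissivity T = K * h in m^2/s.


Transmissivity is defined as T = K * h.
T = 0.0485 * 9.4
  = 0.4559 m^2/s.

0.4559


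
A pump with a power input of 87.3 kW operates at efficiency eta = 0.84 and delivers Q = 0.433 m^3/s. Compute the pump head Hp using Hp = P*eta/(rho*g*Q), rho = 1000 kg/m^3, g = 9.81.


Pump head formula: Hp = P * eta / (rho * g * Q).
Numerator: P * eta = 87.3 * 1000 * 0.84 = 73332.0 W.
Denominator: rho * g * Q = 1000 * 9.81 * 0.433 = 4247.73.
Hp = 73332.0 / 4247.73 = 17.26 m.

17.26


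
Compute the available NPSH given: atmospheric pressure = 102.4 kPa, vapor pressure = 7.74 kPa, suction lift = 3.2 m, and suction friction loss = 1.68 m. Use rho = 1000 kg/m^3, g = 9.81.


NPSHa = p_atm/(rho*g) - z_s - hf_s - p_vap/(rho*g).
p_atm/(rho*g) = 102.4*1000 / (1000*9.81) = 10.438 m.
p_vap/(rho*g) = 7.74*1000 / (1000*9.81) = 0.789 m.
NPSHa = 10.438 - 3.2 - 1.68 - 0.789
      = 4.77 m.

4.77


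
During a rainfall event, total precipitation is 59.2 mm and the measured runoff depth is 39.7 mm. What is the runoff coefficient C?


The runoff coefficient C = runoff depth / rainfall depth.
C = 39.7 / 59.2
  = 0.6706.

0.6706


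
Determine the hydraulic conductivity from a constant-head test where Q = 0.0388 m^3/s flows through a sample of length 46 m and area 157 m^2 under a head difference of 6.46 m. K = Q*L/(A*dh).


From K = Q*L / (A*dh):
Numerator: Q*L = 0.0388 * 46 = 1.7848.
Denominator: A*dh = 157 * 6.46 = 1014.22.
K = 1.7848 / 1014.22 = 0.00176 m/s.

0.00176


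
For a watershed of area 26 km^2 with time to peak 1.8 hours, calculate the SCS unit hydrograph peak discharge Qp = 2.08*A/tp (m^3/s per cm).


SCS formula: Qp = 2.08 * A / tp.
Qp = 2.08 * 26 / 1.8
   = 54.08 / 1.8
   = 30.04 m^3/s per cm.

30.04


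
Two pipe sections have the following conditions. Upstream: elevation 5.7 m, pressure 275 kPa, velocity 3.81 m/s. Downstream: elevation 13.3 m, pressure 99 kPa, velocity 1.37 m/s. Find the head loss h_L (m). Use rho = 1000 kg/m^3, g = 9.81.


Total head at each section: H = z + p/(rho*g) + V^2/(2g).
H1 = 5.7 + 275*1000/(1000*9.81) + 3.81^2/(2*9.81)
   = 5.7 + 28.033 + 0.7399
   = 34.472 m.
H2 = 13.3 + 99*1000/(1000*9.81) + 1.37^2/(2*9.81)
   = 13.3 + 10.092 + 0.0957
   = 23.487 m.
h_L = H1 - H2 = 34.472 - 23.487 = 10.985 m.

10.985


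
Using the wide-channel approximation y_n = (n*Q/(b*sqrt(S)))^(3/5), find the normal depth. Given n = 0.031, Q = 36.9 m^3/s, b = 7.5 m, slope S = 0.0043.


We use the wide-channel approximation y_n = (n*Q/(b*sqrt(S)))^(3/5).
sqrt(S) = sqrt(0.0043) = 0.065574.
Numerator: n*Q = 0.031 * 36.9 = 1.1439.
Denominator: b*sqrt(S) = 7.5 * 0.065574 = 0.491805.
arg = 2.3259.
y_n = 2.3259^(3/5) = 1.6594 m.

1.6594


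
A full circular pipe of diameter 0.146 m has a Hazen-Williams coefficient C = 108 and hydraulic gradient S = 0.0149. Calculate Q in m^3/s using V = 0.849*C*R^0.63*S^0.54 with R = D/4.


For a full circular pipe, R = D/4 = 0.146/4 = 0.0365 m.
V = 0.849 * 108 * 0.0365^0.63 * 0.0149^0.54
  = 0.849 * 108 * 0.124235 * 0.103162
  = 1.1752 m/s.
Pipe area A = pi*D^2/4 = pi*0.146^2/4 = 0.0167 m^2.
Q = A * V = 0.0167 * 1.1752 = 0.0197 m^3/s.

0.0197


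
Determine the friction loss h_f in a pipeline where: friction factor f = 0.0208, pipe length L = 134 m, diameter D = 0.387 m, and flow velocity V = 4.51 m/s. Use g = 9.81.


Darcy-Weisbach equation: h_f = f * (L/D) * V^2/(2g).
f * L/D = 0.0208 * 134/0.387 = 7.2021.
V^2/(2g) = 4.51^2 / (2*9.81) = 20.3401 / 19.62 = 1.0367 m.
h_f = 7.2021 * 1.0367 = 7.466 m.

7.466


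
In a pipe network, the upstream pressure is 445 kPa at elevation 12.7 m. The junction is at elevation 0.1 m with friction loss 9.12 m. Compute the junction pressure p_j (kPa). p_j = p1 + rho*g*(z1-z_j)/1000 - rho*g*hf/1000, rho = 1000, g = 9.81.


Junction pressure: p_j = p1 + rho*g*(z1 - z_j)/1000 - rho*g*hf/1000.
Elevation term = 1000*9.81*(12.7 - 0.1)/1000 = 123.606 kPa.
Friction term = 1000*9.81*9.12/1000 = 89.467 kPa.
p_j = 445 + 123.606 - 89.467 = 479.14 kPa.

479.14


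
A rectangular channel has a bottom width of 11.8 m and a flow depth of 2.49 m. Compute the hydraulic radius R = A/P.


For a rectangular section:
Flow area A = b * y = 11.8 * 2.49 = 29.38 m^2.
Wetted perimeter P = b + 2y = 11.8 + 2*2.49 = 16.78 m.
Hydraulic radius R = A/P = 29.38 / 16.78 = 1.751 m.

1.751


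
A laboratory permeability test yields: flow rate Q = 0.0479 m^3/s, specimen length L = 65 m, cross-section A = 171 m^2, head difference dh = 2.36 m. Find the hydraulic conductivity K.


From K = Q*L / (A*dh):
Numerator: Q*L = 0.0479 * 65 = 3.1135.
Denominator: A*dh = 171 * 2.36 = 403.56.
K = 3.1135 / 403.56 = 0.007715 m/s.

0.007715


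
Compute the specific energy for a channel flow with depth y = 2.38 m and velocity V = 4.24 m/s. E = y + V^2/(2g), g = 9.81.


Specific energy E = y + V^2/(2g).
Velocity head = V^2/(2g) = 4.24^2 / (2*9.81) = 17.9776 / 19.62 = 0.9163 m.
E = 2.38 + 0.9163 = 3.2963 m.

3.2963


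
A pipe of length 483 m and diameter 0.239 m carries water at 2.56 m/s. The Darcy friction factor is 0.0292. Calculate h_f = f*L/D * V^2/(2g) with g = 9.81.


Darcy-Weisbach equation: h_f = f * (L/D) * V^2/(2g).
f * L/D = 0.0292 * 483/0.239 = 59.0109.
V^2/(2g) = 2.56^2 / (2*9.81) = 6.5536 / 19.62 = 0.334 m.
h_f = 59.0109 * 0.334 = 19.711 m.

19.711


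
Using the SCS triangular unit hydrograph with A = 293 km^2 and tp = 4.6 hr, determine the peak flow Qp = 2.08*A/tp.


SCS formula: Qp = 2.08 * A / tp.
Qp = 2.08 * 293 / 4.6
   = 609.44 / 4.6
   = 132.49 m^3/s per cm.

132.49


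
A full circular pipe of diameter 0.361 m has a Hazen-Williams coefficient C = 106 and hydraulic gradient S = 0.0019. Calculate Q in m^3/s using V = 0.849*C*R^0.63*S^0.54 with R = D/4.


For a full circular pipe, R = D/4 = 0.361/4 = 0.0902 m.
V = 0.849 * 106 * 0.0902^0.63 * 0.0019^0.54
  = 0.849 * 106 * 0.219751 * 0.033926
  = 0.6709 m/s.
Pipe area A = pi*D^2/4 = pi*0.361^2/4 = 0.1024 m^2.
Q = A * V = 0.1024 * 0.6709 = 0.0687 m^3/s.

0.0687


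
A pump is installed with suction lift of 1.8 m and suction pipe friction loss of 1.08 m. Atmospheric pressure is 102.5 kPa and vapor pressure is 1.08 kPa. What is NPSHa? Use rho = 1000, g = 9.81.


NPSHa = p_atm/(rho*g) - z_s - hf_s - p_vap/(rho*g).
p_atm/(rho*g) = 102.5*1000 / (1000*9.81) = 10.449 m.
p_vap/(rho*g) = 1.08*1000 / (1000*9.81) = 0.11 m.
NPSHa = 10.449 - 1.8 - 1.08 - 0.11
      = 7.46 m.

7.46


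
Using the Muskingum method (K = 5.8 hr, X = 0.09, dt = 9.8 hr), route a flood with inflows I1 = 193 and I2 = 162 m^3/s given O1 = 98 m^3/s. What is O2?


Muskingum coefficients:
denom = 2*K*(1-X) + dt = 2*5.8*(1-0.09) + 9.8 = 20.356.
C0 = (dt - 2*K*X)/denom = (9.8 - 2*5.8*0.09)/20.356 = 0.4301.
C1 = (dt + 2*K*X)/denom = (9.8 + 2*5.8*0.09)/20.356 = 0.5327.
C2 = (2*K*(1-X) - dt)/denom = 0.0371.
O2 = C0*I2 + C1*I1 + C2*O1
   = 0.4301*162 + 0.5327*193 + 0.0371*98
   = 176.14 m^3/s.

176.14


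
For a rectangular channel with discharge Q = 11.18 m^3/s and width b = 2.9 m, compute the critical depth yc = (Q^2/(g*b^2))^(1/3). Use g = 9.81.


Using yc = (Q^2 / (g * b^2))^(1/3):
Q^2 = 11.18^2 = 124.99.
g * b^2 = 9.81 * 2.9^2 = 9.81 * 8.41 = 82.5.
Q^2 / (g*b^2) = 124.99 / 82.5 = 1.515.
yc = 1.515^(1/3) = 1.1485 m.

1.1485


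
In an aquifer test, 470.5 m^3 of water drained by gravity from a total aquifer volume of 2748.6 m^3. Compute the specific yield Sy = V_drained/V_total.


Specific yield Sy = Volume drained / Total volume.
Sy = 470.5 / 2748.6
   = 0.1712.

0.1712


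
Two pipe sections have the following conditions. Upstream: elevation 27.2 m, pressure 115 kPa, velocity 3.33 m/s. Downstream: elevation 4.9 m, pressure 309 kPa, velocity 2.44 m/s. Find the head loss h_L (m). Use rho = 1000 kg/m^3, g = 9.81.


Total head at each section: H = z + p/(rho*g) + V^2/(2g).
H1 = 27.2 + 115*1000/(1000*9.81) + 3.33^2/(2*9.81)
   = 27.2 + 11.723 + 0.5652
   = 39.488 m.
H2 = 4.9 + 309*1000/(1000*9.81) + 2.44^2/(2*9.81)
   = 4.9 + 31.498 + 0.3034
   = 36.702 m.
h_L = H1 - H2 = 39.488 - 36.702 = 2.786 m.

2.786


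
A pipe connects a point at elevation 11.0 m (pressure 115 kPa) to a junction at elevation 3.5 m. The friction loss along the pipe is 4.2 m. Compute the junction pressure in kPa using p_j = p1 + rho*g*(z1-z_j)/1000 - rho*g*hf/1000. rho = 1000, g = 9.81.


Junction pressure: p_j = p1 + rho*g*(z1 - z_j)/1000 - rho*g*hf/1000.
Elevation term = 1000*9.81*(11.0 - 3.5)/1000 = 73.575 kPa.
Friction term = 1000*9.81*4.2/1000 = 41.202 kPa.
p_j = 115 + 73.575 - 41.202 = 147.37 kPa.

147.37


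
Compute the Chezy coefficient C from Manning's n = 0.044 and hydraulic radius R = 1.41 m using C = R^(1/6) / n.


The Chezy coefficient relates to Manning's n through C = R^(1/6) / n.
R^(1/6) = 1.41^(1/6) = 1.058936.
C = 1.058936 / 0.044 = 24.07 m^(1/2)/s.

24.07


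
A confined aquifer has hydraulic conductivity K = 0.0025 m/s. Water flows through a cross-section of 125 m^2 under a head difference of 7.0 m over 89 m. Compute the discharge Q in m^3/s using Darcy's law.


Darcy's law: Q = K * A * i, where i = dh/L.
Hydraulic gradient i = 7.0 / 89 = 0.078652.
Q = 0.0025 * 125 * 0.078652
  = 0.0246 m^3/s.

0.0246


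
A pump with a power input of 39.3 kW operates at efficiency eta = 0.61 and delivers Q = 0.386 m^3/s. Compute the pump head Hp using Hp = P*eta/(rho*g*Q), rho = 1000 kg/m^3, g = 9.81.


Pump head formula: Hp = P * eta / (rho * g * Q).
Numerator: P * eta = 39.3 * 1000 * 0.61 = 23973.0 W.
Denominator: rho * g * Q = 1000 * 9.81 * 0.386 = 3786.66.
Hp = 23973.0 / 3786.66 = 6.33 m.

6.33


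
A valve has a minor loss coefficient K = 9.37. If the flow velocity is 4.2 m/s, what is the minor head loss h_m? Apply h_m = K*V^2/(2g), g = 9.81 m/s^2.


Minor loss formula: h_m = K * V^2/(2g).
V^2 = 4.2^2 = 17.64.
V^2/(2g) = 17.64 / 19.62 = 0.8991 m.
h_m = 9.37 * 0.8991 = 8.4244 m.

8.4244


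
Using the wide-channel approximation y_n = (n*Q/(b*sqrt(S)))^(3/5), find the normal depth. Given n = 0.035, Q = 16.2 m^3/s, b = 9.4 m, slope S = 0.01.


We use the wide-channel approximation y_n = (n*Q/(b*sqrt(S)))^(3/5).
sqrt(S) = sqrt(0.01) = 0.1.
Numerator: n*Q = 0.035 * 16.2 = 0.567.
Denominator: b*sqrt(S) = 9.4 * 0.1 = 0.94.
arg = 0.6032.
y_n = 0.6032^(3/5) = 0.7384 m.

0.7384


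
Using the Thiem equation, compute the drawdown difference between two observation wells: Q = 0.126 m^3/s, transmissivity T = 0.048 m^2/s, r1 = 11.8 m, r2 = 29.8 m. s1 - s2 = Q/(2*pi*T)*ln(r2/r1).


Thiem equation: s1 - s2 = Q/(2*pi*T) * ln(r2/r1).
ln(r2/r1) = ln(29.8/11.8) = 0.9264.
Q/(2*pi*T) = 0.126 / (2*pi*0.048) = 0.126 / 0.3016 = 0.4178.
s1 - s2 = 0.4178 * 0.9264 = 0.387 m.

0.387


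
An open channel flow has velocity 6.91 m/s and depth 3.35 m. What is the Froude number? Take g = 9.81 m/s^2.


The Froude number is defined as Fr = V / sqrt(g*y).
g*y = 9.81 * 3.35 = 32.8635.
sqrt(g*y) = sqrt(32.8635) = 5.7327.
Fr = 6.91 / 5.7327 = 1.2054.

1.2054


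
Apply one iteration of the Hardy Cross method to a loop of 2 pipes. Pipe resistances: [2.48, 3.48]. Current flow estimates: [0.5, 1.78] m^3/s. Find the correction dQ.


Numerator terms (r*Q*|Q|): 2.48*0.5*|0.5| = 0.62; 3.48*1.78*|1.78| = 11.026.
Sum of numerator = 11.646.
Denominator terms (r*|Q|): 2.48*|0.5| = 1.24; 3.48*|1.78| = 6.1944.
2 * sum of denominator = 2 * 7.4344 = 14.8688.
dQ = -11.646 / 14.8688 = -0.7833 m^3/s.

-0.7833


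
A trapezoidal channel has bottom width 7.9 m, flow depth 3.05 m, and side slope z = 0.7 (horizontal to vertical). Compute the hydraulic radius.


For a trapezoidal section with side slope z:
A = (b + z*y)*y = (7.9 + 0.7*3.05)*3.05 = 30.607 m^2.
P = b + 2*y*sqrt(1 + z^2) = 7.9 + 2*3.05*sqrt(1 + 0.7^2) = 15.346 m.
R = A/P = 30.607 / 15.346 = 1.9944 m.

1.9944


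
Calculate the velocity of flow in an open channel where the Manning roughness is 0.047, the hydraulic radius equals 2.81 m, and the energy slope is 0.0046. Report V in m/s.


Manning's equation gives V = (1/n) * R^(2/3) * S^(1/2).
First, compute R^(2/3) = 2.81^(2/3) = 1.9913.
Next, S^(1/2) = 0.0046^(1/2) = 0.067823.
Then 1/n = 1/0.047 = 21.28.
V = 21.28 * 1.9913 * 0.067823 = 2.8735 m/s.

2.8735


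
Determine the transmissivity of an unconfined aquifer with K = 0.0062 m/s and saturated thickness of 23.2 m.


Transmissivity is defined as T = K * h.
T = 0.0062 * 23.2
  = 0.1438 m^2/s.

0.1438


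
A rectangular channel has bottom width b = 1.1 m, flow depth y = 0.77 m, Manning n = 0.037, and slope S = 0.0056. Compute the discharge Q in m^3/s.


For a rectangular channel, the cross-sectional area A = b * y = 1.1 * 0.77 = 0.85 m^2.
The wetted perimeter P = b + 2y = 1.1 + 2*0.77 = 2.64 m.
Hydraulic radius R = A/P = 0.85/2.64 = 0.3208 m.
Velocity V = (1/n)*R^(2/3)*S^(1/2) = (1/0.037)*0.3208^(2/3)*0.0056^(1/2) = 0.9479 m/s.
Discharge Q = A * V = 0.85 * 0.9479 = 0.803 m^3/s.

0.803


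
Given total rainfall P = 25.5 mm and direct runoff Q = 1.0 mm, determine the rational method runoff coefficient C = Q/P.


The runoff coefficient C = runoff depth / rainfall depth.
C = 1.0 / 25.5
  = 0.0392.

0.0392


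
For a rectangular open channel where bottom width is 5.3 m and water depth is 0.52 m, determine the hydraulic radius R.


For a rectangular section:
Flow area A = b * y = 5.3 * 0.52 = 2.76 m^2.
Wetted perimeter P = b + 2y = 5.3 + 2*0.52 = 6.34 m.
Hydraulic radius R = A/P = 2.76 / 6.34 = 0.4347 m.

0.4347


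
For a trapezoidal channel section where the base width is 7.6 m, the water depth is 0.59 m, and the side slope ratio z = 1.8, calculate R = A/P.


For a trapezoidal section with side slope z:
A = (b + z*y)*y = (7.6 + 1.8*0.59)*0.59 = 5.111 m^2.
P = b + 2*y*sqrt(1 + z^2) = 7.6 + 2*0.59*sqrt(1 + 1.8^2) = 10.03 m.
R = A/P = 5.111 / 10.03 = 0.5095 m.

0.5095


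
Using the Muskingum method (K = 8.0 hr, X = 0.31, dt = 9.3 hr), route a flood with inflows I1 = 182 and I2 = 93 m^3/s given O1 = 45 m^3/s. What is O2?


Muskingum coefficients:
denom = 2*K*(1-X) + dt = 2*8.0*(1-0.31) + 9.3 = 20.34.
C0 = (dt - 2*K*X)/denom = (9.3 - 2*8.0*0.31)/20.34 = 0.2134.
C1 = (dt + 2*K*X)/denom = (9.3 + 2*8.0*0.31)/20.34 = 0.7011.
C2 = (2*K*(1-X) - dt)/denom = 0.0855.
O2 = C0*I2 + C1*I1 + C2*O1
   = 0.2134*93 + 0.7011*182 + 0.0855*45
   = 151.29 m^3/s.

151.29


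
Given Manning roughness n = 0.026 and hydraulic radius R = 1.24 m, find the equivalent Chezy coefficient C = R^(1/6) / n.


The Chezy coefficient relates to Manning's n through C = R^(1/6) / n.
R^(1/6) = 1.24^(1/6) = 1.036502.
C = 1.036502 / 0.026 = 39.87 m^(1/2)/s.

39.87


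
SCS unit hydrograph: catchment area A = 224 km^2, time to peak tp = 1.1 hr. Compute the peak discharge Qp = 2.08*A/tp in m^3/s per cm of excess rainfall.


SCS formula: Qp = 2.08 * A / tp.
Qp = 2.08 * 224 / 1.1
   = 465.92 / 1.1
   = 423.56 m^3/s per cm.

423.56


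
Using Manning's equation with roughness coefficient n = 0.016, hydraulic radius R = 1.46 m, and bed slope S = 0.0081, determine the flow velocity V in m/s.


Manning's equation gives V = (1/n) * R^(2/3) * S^(1/2).
First, compute R^(2/3) = 1.46^(2/3) = 1.287.
Next, S^(1/2) = 0.0081^(1/2) = 0.09.
Then 1/n = 1/0.016 = 62.5.
V = 62.5 * 1.287 * 0.09 = 7.2392 m/s.

7.2392


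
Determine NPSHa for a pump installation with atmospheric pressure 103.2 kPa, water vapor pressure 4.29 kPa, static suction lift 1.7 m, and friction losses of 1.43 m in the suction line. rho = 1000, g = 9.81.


NPSHa = p_atm/(rho*g) - z_s - hf_s - p_vap/(rho*g).
p_atm/(rho*g) = 103.2*1000 / (1000*9.81) = 10.52 m.
p_vap/(rho*g) = 4.29*1000 / (1000*9.81) = 0.437 m.
NPSHa = 10.52 - 1.7 - 1.43 - 0.437
      = 6.95 m.

6.95


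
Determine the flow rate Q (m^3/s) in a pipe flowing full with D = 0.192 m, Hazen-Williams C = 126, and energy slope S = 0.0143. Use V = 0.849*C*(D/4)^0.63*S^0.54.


For a full circular pipe, R = D/4 = 0.192/4 = 0.048 m.
V = 0.849 * 126 * 0.048^0.63 * 0.0143^0.54
  = 0.849 * 126 * 0.147633 * 0.100898
  = 1.5935 m/s.
Pipe area A = pi*D^2/4 = pi*0.192^2/4 = 0.029 m^2.
Q = A * V = 0.029 * 1.5935 = 0.0461 m^3/s.

0.0461


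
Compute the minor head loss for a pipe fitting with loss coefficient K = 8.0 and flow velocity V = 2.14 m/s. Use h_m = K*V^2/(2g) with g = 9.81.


Minor loss formula: h_m = K * V^2/(2g).
V^2 = 2.14^2 = 4.5796.
V^2/(2g) = 4.5796 / 19.62 = 0.2334 m.
h_m = 8.0 * 0.2334 = 1.8673 m.

1.8673


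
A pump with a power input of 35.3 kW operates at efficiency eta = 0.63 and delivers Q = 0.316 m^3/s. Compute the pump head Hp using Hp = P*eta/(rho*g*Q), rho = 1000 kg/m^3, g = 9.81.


Pump head formula: Hp = P * eta / (rho * g * Q).
Numerator: P * eta = 35.3 * 1000 * 0.63 = 22239.0 W.
Denominator: rho * g * Q = 1000 * 9.81 * 0.316 = 3099.96.
Hp = 22239.0 / 3099.96 = 7.17 m.

7.17


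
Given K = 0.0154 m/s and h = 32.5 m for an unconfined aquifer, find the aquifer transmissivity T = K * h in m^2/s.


Transmissivity is defined as T = K * h.
T = 0.0154 * 32.5
  = 0.5005 m^2/s.

0.5005


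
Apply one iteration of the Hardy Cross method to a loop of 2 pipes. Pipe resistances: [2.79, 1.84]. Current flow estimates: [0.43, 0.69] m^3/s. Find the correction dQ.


Numerator terms (r*Q*|Q|): 2.79*0.43*|0.43| = 0.5159; 1.84*0.69*|0.69| = 0.876.
Sum of numerator = 1.3919.
Denominator terms (r*|Q|): 2.79*|0.43| = 1.1997; 1.84*|0.69| = 1.2696.
2 * sum of denominator = 2 * 2.4693 = 4.9386.
dQ = -1.3919 / 4.9386 = -0.2818 m^3/s.

-0.2818


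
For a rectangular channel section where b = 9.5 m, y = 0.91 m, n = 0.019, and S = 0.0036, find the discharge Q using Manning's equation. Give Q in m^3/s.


For a rectangular channel, the cross-sectional area A = b * y = 9.5 * 0.91 = 8.64 m^2.
The wetted perimeter P = b + 2y = 9.5 + 2*0.91 = 11.32 m.
Hydraulic radius R = A/P = 8.64/11.32 = 0.7637 m.
Velocity V = (1/n)*R^(2/3)*S^(1/2) = (1/0.019)*0.7637^(2/3)*0.0036^(1/2) = 2.6384 m/s.
Discharge Q = A * V = 8.64 * 2.6384 = 22.809 m^3/s.

22.809


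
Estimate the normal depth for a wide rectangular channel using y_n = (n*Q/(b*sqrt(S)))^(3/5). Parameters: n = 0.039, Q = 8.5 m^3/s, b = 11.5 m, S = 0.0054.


We use the wide-channel approximation y_n = (n*Q/(b*sqrt(S)))^(3/5).
sqrt(S) = sqrt(0.0054) = 0.073485.
Numerator: n*Q = 0.039 * 8.5 = 0.3315.
Denominator: b*sqrt(S) = 11.5 * 0.073485 = 0.845077.
arg = 0.3923.
y_n = 0.3923^(3/5) = 0.5704 m.

0.5704


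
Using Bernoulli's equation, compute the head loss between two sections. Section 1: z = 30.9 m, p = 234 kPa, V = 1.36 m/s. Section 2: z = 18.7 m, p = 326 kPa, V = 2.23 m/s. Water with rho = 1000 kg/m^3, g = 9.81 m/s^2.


Total head at each section: H = z + p/(rho*g) + V^2/(2g).
H1 = 30.9 + 234*1000/(1000*9.81) + 1.36^2/(2*9.81)
   = 30.9 + 23.853 + 0.0943
   = 54.847 m.
H2 = 18.7 + 326*1000/(1000*9.81) + 2.23^2/(2*9.81)
   = 18.7 + 33.231 + 0.2535
   = 52.185 m.
h_L = H1 - H2 = 54.847 - 52.185 = 2.663 m.

2.663


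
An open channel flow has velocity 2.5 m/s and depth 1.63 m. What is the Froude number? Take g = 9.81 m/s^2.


The Froude number is defined as Fr = V / sqrt(g*y).
g*y = 9.81 * 1.63 = 15.9903.
sqrt(g*y) = sqrt(15.9903) = 3.9988.
Fr = 2.5 / 3.9988 = 0.6252.

0.6252


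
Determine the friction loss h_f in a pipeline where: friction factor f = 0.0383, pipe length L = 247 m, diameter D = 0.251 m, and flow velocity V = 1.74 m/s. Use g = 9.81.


Darcy-Weisbach equation: h_f = f * (L/D) * V^2/(2g).
f * L/D = 0.0383 * 247/0.251 = 37.6896.
V^2/(2g) = 1.74^2 / (2*9.81) = 3.0276 / 19.62 = 0.1543 m.
h_f = 37.6896 * 0.1543 = 5.816 m.

5.816


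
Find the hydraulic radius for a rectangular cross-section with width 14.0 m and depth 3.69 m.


For a rectangular section:
Flow area A = b * y = 14.0 * 3.69 = 51.66 m^2.
Wetted perimeter P = b + 2y = 14.0 + 2*3.69 = 21.38 m.
Hydraulic radius R = A/P = 51.66 / 21.38 = 2.4163 m.

2.4163


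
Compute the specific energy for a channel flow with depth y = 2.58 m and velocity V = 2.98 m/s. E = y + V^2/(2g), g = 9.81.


Specific energy E = y + V^2/(2g).
Velocity head = V^2/(2g) = 2.98^2 / (2*9.81) = 8.8804 / 19.62 = 0.4526 m.
E = 2.58 + 0.4526 = 3.0326 m.

3.0326


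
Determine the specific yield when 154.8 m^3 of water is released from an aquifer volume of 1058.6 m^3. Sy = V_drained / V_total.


Specific yield Sy = Volume drained / Total volume.
Sy = 154.8 / 1058.6
   = 0.1462.

0.1462


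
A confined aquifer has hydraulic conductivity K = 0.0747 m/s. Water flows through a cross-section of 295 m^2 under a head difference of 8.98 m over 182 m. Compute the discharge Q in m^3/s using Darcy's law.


Darcy's law: Q = K * A * i, where i = dh/L.
Hydraulic gradient i = 8.98 / 182 = 0.049341.
Q = 0.0747 * 295 * 0.049341
  = 1.0873 m^3/s.

1.0873
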